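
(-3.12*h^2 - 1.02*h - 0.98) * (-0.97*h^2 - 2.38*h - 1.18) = 3.0264*h^4 + 8.415*h^3 + 7.0598*h^2 + 3.536*h + 1.1564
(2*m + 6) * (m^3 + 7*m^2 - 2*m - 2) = 2*m^4 + 20*m^3 + 38*m^2 - 16*m - 12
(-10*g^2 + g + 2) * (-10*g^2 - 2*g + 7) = 100*g^4 + 10*g^3 - 92*g^2 + 3*g + 14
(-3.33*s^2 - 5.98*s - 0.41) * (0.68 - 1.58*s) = 5.2614*s^3 + 7.184*s^2 - 3.4186*s - 0.2788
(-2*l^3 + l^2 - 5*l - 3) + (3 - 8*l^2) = -2*l^3 - 7*l^2 - 5*l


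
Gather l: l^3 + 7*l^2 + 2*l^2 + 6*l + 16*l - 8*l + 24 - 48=l^3 + 9*l^2 + 14*l - 24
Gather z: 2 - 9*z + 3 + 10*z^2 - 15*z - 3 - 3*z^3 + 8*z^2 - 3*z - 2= -3*z^3 + 18*z^2 - 27*z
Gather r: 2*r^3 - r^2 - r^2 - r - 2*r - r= 2*r^3 - 2*r^2 - 4*r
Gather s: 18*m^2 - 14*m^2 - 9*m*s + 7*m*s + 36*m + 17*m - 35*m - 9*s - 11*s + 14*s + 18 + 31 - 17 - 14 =4*m^2 + 18*m + s*(-2*m - 6) + 18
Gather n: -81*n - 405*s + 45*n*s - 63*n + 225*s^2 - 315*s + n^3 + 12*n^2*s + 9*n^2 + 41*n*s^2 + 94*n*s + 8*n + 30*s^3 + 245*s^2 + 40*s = n^3 + n^2*(12*s + 9) + n*(41*s^2 + 139*s - 136) + 30*s^3 + 470*s^2 - 680*s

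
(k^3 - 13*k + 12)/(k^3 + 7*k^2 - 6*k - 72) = (k - 1)/(k + 6)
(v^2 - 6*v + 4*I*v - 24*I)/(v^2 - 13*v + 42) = (v + 4*I)/(v - 7)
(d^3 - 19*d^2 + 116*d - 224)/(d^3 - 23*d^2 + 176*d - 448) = (d - 4)/(d - 8)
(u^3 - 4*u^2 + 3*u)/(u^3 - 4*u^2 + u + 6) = u*(u - 1)/(u^2 - u - 2)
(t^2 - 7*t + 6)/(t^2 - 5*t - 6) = (t - 1)/(t + 1)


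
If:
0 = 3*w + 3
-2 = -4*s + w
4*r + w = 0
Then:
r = 1/4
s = 1/4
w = -1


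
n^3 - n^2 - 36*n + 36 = (n - 6)*(n - 1)*(n + 6)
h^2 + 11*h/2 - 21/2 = (h - 3/2)*(h + 7)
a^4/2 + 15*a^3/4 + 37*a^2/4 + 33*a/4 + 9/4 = (a/2 + 1/2)*(a + 1/2)*(a + 3)^2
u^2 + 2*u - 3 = (u - 1)*(u + 3)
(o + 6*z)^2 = o^2 + 12*o*z + 36*z^2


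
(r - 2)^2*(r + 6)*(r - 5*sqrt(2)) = r^4 - 5*sqrt(2)*r^3 + 2*r^3 - 20*r^2 - 10*sqrt(2)*r^2 + 24*r + 100*sqrt(2)*r - 120*sqrt(2)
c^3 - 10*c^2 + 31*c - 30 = (c - 5)*(c - 3)*(c - 2)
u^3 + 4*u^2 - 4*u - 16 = (u - 2)*(u + 2)*(u + 4)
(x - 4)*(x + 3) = x^2 - x - 12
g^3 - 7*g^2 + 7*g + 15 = (g - 5)*(g - 3)*(g + 1)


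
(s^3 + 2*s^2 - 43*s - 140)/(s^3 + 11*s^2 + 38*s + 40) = (s - 7)/(s + 2)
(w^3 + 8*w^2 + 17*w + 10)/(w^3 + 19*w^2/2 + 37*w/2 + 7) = 2*(w^2 + 6*w + 5)/(2*w^2 + 15*w + 7)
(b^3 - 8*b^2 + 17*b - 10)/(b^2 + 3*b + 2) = (b^3 - 8*b^2 + 17*b - 10)/(b^2 + 3*b + 2)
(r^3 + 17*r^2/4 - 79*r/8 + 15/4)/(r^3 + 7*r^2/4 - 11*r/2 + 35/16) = 2*(r + 6)/(2*r + 7)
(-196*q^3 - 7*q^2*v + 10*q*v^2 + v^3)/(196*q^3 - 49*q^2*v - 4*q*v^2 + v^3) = (-7*q - v)/(7*q - v)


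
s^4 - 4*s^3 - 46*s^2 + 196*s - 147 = (s - 7)*(s - 3)*(s - 1)*(s + 7)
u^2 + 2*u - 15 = (u - 3)*(u + 5)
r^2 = r^2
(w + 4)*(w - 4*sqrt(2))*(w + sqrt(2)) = w^3 - 3*sqrt(2)*w^2 + 4*w^2 - 12*sqrt(2)*w - 8*w - 32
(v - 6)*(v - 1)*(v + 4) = v^3 - 3*v^2 - 22*v + 24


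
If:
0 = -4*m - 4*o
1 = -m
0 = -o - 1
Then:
No Solution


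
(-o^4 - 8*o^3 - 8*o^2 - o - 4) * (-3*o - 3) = 3*o^5 + 27*o^4 + 48*o^3 + 27*o^2 + 15*o + 12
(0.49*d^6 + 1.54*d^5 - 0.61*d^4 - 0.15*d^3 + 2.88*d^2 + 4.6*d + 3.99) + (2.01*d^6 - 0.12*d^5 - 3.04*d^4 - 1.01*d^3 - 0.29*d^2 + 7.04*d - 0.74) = 2.5*d^6 + 1.42*d^5 - 3.65*d^4 - 1.16*d^3 + 2.59*d^2 + 11.64*d + 3.25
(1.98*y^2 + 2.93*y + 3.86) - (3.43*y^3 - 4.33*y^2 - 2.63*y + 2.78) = -3.43*y^3 + 6.31*y^2 + 5.56*y + 1.08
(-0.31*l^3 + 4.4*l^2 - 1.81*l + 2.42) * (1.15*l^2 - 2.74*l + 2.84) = -0.3565*l^5 + 5.9094*l^4 - 15.0179*l^3 + 20.2384*l^2 - 11.7712*l + 6.8728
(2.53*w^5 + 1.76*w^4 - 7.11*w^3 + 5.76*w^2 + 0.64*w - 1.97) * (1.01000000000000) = 2.5553*w^5 + 1.7776*w^4 - 7.1811*w^3 + 5.8176*w^2 + 0.6464*w - 1.9897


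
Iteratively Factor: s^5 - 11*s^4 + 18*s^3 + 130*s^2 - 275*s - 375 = (s - 5)*(s^4 - 6*s^3 - 12*s^2 + 70*s + 75) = (s - 5)^2*(s^3 - s^2 - 17*s - 15) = (s - 5)^3*(s^2 + 4*s + 3) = (s - 5)^3*(s + 1)*(s + 3)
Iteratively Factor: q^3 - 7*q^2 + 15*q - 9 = (q - 3)*(q^2 - 4*q + 3) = (q - 3)^2*(q - 1)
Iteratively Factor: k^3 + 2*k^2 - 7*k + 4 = (k + 4)*(k^2 - 2*k + 1) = (k - 1)*(k + 4)*(k - 1)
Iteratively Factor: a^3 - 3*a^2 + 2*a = (a)*(a^2 - 3*a + 2) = a*(a - 2)*(a - 1)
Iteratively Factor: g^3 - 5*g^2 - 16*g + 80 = (g + 4)*(g^2 - 9*g + 20) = (g - 4)*(g + 4)*(g - 5)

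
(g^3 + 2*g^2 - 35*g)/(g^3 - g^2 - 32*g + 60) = g*(g + 7)/(g^2 + 4*g - 12)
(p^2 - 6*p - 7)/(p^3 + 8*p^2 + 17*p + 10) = (p - 7)/(p^2 + 7*p + 10)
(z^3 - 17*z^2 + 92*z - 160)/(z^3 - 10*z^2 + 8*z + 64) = (z - 5)/(z + 2)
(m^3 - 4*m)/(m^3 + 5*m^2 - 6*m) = (m^2 - 4)/(m^2 + 5*m - 6)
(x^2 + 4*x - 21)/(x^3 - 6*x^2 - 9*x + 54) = (x + 7)/(x^2 - 3*x - 18)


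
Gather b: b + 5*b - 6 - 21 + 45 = 6*b + 18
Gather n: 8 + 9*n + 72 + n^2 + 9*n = n^2 + 18*n + 80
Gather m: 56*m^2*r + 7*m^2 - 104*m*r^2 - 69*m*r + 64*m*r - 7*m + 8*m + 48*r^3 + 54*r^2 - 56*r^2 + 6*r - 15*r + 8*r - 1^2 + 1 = m^2*(56*r + 7) + m*(-104*r^2 - 5*r + 1) + 48*r^3 - 2*r^2 - r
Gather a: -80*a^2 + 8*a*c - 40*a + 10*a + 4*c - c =-80*a^2 + a*(8*c - 30) + 3*c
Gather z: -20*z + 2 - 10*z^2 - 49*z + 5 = -10*z^2 - 69*z + 7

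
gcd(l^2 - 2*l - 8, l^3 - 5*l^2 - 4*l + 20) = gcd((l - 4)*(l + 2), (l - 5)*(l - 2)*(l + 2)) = l + 2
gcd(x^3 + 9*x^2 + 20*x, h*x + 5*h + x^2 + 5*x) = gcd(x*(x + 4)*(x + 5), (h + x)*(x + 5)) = x + 5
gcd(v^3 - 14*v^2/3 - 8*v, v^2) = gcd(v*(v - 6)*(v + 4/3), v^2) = v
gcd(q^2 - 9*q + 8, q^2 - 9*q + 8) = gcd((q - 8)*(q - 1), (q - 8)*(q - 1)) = q^2 - 9*q + 8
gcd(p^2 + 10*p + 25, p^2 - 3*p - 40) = p + 5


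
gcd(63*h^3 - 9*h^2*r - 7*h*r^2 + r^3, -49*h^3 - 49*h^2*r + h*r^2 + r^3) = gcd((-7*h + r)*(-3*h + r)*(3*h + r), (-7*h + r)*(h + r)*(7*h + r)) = -7*h + r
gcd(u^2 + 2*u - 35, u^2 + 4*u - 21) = u + 7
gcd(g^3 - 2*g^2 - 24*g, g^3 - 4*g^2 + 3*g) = g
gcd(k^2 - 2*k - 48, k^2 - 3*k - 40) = k - 8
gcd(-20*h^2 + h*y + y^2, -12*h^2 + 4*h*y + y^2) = 1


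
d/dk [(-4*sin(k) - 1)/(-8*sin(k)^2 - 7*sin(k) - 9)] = (-32*sin(k)^2 - 16*sin(k) + 29)*cos(k)/(8*sin(k)^2 + 7*sin(k) + 9)^2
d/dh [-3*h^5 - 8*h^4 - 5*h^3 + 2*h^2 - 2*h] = -15*h^4 - 32*h^3 - 15*h^2 + 4*h - 2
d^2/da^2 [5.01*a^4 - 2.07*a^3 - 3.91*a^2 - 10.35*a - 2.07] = 60.12*a^2 - 12.42*a - 7.82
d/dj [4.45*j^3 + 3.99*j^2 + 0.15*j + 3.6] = 13.35*j^2 + 7.98*j + 0.15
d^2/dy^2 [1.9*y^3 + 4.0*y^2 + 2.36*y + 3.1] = 11.4*y + 8.0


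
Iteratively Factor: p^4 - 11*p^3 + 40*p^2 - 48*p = (p - 4)*(p^3 - 7*p^2 + 12*p) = (p - 4)*(p - 3)*(p^2 - 4*p) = (p - 4)^2*(p - 3)*(p)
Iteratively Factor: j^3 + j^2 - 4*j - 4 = (j + 1)*(j^2 - 4) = (j + 1)*(j + 2)*(j - 2)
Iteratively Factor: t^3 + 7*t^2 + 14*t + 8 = (t + 1)*(t^2 + 6*t + 8) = (t + 1)*(t + 4)*(t + 2)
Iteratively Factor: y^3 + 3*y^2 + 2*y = (y)*(y^2 + 3*y + 2) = y*(y + 1)*(y + 2)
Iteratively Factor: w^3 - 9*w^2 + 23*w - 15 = (w - 3)*(w^2 - 6*w + 5) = (w - 5)*(w - 3)*(w - 1)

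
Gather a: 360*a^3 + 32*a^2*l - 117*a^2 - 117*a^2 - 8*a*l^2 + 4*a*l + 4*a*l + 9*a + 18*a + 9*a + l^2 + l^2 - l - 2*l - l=360*a^3 + a^2*(32*l - 234) + a*(-8*l^2 + 8*l + 36) + 2*l^2 - 4*l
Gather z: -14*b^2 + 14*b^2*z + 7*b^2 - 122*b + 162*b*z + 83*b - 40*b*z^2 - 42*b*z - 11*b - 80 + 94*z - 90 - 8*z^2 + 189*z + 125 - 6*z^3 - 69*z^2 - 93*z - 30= -7*b^2 - 50*b - 6*z^3 + z^2*(-40*b - 77) + z*(14*b^2 + 120*b + 190) - 75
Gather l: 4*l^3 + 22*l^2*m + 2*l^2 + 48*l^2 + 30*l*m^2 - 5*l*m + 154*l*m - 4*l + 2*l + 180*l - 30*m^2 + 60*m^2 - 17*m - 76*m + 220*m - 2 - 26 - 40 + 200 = 4*l^3 + l^2*(22*m + 50) + l*(30*m^2 + 149*m + 178) + 30*m^2 + 127*m + 132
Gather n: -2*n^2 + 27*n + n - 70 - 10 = -2*n^2 + 28*n - 80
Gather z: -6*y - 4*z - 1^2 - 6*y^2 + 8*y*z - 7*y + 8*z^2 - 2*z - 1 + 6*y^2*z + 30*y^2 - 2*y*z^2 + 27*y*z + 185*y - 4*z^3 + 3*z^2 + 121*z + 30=24*y^2 + 172*y - 4*z^3 + z^2*(11 - 2*y) + z*(6*y^2 + 35*y + 115) + 28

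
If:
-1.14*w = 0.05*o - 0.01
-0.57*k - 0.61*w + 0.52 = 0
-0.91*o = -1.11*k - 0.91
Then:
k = 1.01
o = 2.23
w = -0.09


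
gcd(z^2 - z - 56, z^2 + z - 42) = z + 7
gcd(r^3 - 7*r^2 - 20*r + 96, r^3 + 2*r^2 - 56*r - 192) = r^2 - 4*r - 32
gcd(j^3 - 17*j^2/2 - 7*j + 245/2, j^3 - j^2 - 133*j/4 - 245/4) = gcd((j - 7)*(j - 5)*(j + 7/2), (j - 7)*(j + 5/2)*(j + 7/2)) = j^2 - 7*j/2 - 49/2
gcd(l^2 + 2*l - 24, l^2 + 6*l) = l + 6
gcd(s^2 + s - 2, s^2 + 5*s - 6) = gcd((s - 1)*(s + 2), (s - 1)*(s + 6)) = s - 1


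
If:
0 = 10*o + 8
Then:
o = -4/5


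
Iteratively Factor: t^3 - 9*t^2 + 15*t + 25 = (t + 1)*(t^2 - 10*t + 25) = (t - 5)*(t + 1)*(t - 5)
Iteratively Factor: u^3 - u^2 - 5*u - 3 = (u + 1)*(u^2 - 2*u - 3) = (u - 3)*(u + 1)*(u + 1)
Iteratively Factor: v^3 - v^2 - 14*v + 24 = (v - 2)*(v^2 + v - 12) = (v - 2)*(v + 4)*(v - 3)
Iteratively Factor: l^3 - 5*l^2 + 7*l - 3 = (l - 3)*(l^2 - 2*l + 1) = (l - 3)*(l - 1)*(l - 1)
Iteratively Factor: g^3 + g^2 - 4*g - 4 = (g + 1)*(g^2 - 4) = (g + 1)*(g + 2)*(g - 2)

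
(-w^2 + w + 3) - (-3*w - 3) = -w^2 + 4*w + 6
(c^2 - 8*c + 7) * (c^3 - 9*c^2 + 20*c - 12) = c^5 - 17*c^4 + 99*c^3 - 235*c^2 + 236*c - 84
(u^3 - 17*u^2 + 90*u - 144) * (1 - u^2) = -u^5 + 17*u^4 - 89*u^3 + 127*u^2 + 90*u - 144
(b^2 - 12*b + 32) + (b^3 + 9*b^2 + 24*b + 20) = b^3 + 10*b^2 + 12*b + 52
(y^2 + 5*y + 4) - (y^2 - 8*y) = 13*y + 4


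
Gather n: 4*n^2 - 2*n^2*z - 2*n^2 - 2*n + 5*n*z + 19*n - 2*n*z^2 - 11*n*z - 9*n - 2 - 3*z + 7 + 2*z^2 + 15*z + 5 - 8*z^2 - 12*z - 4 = n^2*(2 - 2*z) + n*(-2*z^2 - 6*z + 8) - 6*z^2 + 6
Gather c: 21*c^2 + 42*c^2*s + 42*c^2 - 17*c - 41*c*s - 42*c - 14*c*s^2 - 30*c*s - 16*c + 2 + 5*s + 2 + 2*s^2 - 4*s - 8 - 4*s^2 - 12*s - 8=c^2*(42*s + 63) + c*(-14*s^2 - 71*s - 75) - 2*s^2 - 11*s - 12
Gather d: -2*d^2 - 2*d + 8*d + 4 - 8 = -2*d^2 + 6*d - 4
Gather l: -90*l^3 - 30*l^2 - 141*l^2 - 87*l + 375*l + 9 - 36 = -90*l^3 - 171*l^2 + 288*l - 27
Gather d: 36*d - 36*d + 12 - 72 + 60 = 0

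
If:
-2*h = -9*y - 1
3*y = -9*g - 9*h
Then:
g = -29*y/6 - 1/2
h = 9*y/2 + 1/2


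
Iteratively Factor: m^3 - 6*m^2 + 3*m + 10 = (m - 5)*(m^2 - m - 2) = (m - 5)*(m - 2)*(m + 1)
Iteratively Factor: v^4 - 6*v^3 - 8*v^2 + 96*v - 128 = (v - 2)*(v^3 - 4*v^2 - 16*v + 64) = (v - 2)*(v + 4)*(v^2 - 8*v + 16) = (v - 4)*(v - 2)*(v + 4)*(v - 4)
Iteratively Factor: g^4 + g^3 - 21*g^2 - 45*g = (g - 5)*(g^3 + 6*g^2 + 9*g) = (g - 5)*(g + 3)*(g^2 + 3*g) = g*(g - 5)*(g + 3)*(g + 3)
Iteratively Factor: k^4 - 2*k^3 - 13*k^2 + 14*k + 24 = (k + 1)*(k^3 - 3*k^2 - 10*k + 24) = (k - 2)*(k + 1)*(k^2 - k - 12) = (k - 2)*(k + 1)*(k + 3)*(k - 4)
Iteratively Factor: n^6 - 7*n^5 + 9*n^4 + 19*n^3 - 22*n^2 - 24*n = (n)*(n^5 - 7*n^4 + 9*n^3 + 19*n^2 - 22*n - 24) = n*(n - 3)*(n^4 - 4*n^3 - 3*n^2 + 10*n + 8) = n*(n - 3)*(n - 2)*(n^3 - 2*n^2 - 7*n - 4) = n*(n - 4)*(n - 3)*(n - 2)*(n^2 + 2*n + 1) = n*(n - 4)*(n - 3)*(n - 2)*(n + 1)*(n + 1)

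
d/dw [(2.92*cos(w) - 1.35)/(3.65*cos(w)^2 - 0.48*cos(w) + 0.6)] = (10.658*cos(w)^2 - 9.855*cos(w) - 1.104)*sin(w)/(13.3225*cos(w)^4 - 3.504*cos(w)^3 + 4.6104*cos(w)^2 - 0.576*cos(w) + 0.36)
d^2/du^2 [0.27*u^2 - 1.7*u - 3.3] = 0.540000000000000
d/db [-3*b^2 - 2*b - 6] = -6*b - 2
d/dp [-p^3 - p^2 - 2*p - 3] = -3*p^2 - 2*p - 2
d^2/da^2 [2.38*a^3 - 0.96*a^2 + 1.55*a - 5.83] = 14.28*a - 1.92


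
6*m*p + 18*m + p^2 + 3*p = (6*m + p)*(p + 3)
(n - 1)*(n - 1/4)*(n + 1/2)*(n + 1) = n^4 + n^3/4 - 9*n^2/8 - n/4 + 1/8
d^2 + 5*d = d*(d + 5)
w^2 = w^2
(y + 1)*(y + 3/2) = y^2 + 5*y/2 + 3/2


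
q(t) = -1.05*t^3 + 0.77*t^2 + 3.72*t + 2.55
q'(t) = -3.15*t^2 + 1.54*t + 3.72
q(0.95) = 5.88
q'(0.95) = 2.34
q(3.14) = -10.68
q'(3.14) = -22.50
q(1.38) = 6.39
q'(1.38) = -0.15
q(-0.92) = 0.60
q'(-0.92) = -0.36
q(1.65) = 6.07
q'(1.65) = -2.31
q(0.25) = 3.51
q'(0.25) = 3.91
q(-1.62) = 3.01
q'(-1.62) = -7.04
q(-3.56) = 46.44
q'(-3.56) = -41.68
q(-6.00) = 234.75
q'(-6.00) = -118.92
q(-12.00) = 1883.19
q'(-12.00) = -468.36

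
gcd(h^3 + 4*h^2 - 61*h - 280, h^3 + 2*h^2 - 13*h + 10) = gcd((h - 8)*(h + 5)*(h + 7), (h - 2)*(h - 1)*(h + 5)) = h + 5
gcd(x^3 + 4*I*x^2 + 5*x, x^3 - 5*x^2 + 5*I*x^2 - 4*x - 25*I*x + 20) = 1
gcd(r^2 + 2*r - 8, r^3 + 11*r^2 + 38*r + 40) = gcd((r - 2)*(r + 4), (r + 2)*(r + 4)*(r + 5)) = r + 4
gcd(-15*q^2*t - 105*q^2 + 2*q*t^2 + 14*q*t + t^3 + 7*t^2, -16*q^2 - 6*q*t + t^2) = 1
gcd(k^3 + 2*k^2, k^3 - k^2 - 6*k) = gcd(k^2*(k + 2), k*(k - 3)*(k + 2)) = k^2 + 2*k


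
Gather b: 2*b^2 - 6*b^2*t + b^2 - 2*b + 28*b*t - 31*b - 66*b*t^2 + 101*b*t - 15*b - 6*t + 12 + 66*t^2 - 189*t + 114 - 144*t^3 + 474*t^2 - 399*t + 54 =b^2*(3 - 6*t) + b*(-66*t^2 + 129*t - 48) - 144*t^3 + 540*t^2 - 594*t + 180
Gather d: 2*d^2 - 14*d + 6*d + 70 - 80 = 2*d^2 - 8*d - 10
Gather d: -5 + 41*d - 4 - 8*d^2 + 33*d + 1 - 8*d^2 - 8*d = -16*d^2 + 66*d - 8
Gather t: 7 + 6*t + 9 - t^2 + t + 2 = -t^2 + 7*t + 18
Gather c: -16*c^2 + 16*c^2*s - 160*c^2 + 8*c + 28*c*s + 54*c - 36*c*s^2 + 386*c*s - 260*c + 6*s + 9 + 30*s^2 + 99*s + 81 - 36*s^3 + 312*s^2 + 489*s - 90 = c^2*(16*s - 176) + c*(-36*s^2 + 414*s - 198) - 36*s^3 + 342*s^2 + 594*s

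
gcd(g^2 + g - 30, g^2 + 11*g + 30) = g + 6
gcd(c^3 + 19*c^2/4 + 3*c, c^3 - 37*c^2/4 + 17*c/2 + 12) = c + 3/4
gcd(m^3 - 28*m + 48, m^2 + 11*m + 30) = m + 6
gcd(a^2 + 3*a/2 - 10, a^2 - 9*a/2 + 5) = a - 5/2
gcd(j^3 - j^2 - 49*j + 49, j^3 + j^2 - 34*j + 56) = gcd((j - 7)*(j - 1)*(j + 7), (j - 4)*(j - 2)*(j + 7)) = j + 7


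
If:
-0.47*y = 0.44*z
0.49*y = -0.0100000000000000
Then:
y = -0.02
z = 0.02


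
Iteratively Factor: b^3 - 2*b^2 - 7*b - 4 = (b - 4)*(b^2 + 2*b + 1) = (b - 4)*(b + 1)*(b + 1)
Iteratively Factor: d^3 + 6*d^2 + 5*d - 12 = (d + 4)*(d^2 + 2*d - 3) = (d + 3)*(d + 4)*(d - 1)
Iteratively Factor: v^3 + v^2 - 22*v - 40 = (v + 4)*(v^2 - 3*v - 10) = (v - 5)*(v + 4)*(v + 2)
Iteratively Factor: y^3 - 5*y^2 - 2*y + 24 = (y - 3)*(y^2 - 2*y - 8) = (y - 3)*(y + 2)*(y - 4)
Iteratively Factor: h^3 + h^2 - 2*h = (h - 1)*(h^2 + 2*h) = h*(h - 1)*(h + 2)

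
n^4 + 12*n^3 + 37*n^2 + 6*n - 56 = (n - 1)*(n + 2)*(n + 4)*(n + 7)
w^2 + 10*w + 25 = (w + 5)^2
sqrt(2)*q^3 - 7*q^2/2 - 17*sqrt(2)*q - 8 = (q - 4*sqrt(2))*(q + 2*sqrt(2))*(sqrt(2)*q + 1/2)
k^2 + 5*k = k*(k + 5)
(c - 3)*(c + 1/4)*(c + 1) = c^3 - 7*c^2/4 - 7*c/2 - 3/4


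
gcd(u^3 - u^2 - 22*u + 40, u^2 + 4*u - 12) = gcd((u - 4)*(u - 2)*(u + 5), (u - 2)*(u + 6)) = u - 2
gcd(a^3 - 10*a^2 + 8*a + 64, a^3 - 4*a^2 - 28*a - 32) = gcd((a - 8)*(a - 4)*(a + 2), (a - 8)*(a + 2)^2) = a^2 - 6*a - 16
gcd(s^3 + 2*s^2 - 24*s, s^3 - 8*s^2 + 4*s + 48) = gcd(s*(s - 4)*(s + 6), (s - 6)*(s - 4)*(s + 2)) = s - 4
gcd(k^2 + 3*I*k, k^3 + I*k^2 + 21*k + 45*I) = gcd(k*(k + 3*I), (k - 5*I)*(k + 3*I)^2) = k + 3*I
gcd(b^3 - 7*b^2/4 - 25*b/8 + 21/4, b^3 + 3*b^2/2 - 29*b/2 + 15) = b^2 - 7*b/2 + 3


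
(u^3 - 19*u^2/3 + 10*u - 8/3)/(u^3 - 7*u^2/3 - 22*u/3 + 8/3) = (u - 2)/(u + 2)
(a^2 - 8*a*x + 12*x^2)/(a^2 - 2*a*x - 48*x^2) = (-a^2 + 8*a*x - 12*x^2)/(-a^2 + 2*a*x + 48*x^2)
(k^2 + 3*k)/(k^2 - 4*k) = (k + 3)/(k - 4)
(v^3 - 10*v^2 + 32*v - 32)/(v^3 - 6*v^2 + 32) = (v - 2)/(v + 2)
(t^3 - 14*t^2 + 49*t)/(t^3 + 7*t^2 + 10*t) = (t^2 - 14*t + 49)/(t^2 + 7*t + 10)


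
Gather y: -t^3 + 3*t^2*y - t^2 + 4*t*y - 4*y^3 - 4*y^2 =-t^3 - t^2 - 4*y^3 - 4*y^2 + y*(3*t^2 + 4*t)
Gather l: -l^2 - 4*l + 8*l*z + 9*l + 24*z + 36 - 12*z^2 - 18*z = -l^2 + l*(8*z + 5) - 12*z^2 + 6*z + 36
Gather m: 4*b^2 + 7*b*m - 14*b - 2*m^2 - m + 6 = 4*b^2 - 14*b - 2*m^2 + m*(7*b - 1) + 6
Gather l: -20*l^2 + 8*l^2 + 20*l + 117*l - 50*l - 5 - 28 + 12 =-12*l^2 + 87*l - 21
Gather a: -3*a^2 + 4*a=-3*a^2 + 4*a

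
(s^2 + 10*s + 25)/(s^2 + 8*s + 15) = (s + 5)/(s + 3)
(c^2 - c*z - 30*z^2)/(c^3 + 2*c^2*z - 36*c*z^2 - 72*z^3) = (c + 5*z)/(c^2 + 8*c*z + 12*z^2)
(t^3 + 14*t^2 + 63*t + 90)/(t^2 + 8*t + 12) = (t^2 + 8*t + 15)/(t + 2)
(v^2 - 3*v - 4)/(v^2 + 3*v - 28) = (v + 1)/(v + 7)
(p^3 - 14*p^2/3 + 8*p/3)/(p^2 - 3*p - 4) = p*(3*p - 2)/(3*(p + 1))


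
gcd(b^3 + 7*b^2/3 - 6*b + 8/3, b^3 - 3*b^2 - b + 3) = b - 1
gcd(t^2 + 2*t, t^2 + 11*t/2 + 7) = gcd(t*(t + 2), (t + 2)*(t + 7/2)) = t + 2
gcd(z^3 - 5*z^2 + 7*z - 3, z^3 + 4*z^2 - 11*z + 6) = z^2 - 2*z + 1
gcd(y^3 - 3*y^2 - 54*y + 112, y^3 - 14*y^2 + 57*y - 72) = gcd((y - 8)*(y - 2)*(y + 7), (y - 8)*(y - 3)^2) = y - 8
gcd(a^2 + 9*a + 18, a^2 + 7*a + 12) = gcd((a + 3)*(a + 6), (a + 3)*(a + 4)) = a + 3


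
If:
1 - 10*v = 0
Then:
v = 1/10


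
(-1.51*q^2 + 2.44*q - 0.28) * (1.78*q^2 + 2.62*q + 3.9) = -2.6878*q^4 + 0.387*q^3 + 0.00539999999999996*q^2 + 8.7824*q - 1.092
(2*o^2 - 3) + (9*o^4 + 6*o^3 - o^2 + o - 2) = 9*o^4 + 6*o^3 + o^2 + o - 5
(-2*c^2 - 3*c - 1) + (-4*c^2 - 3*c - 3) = -6*c^2 - 6*c - 4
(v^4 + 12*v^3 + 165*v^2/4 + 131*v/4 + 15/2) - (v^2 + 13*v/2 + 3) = v^4 + 12*v^3 + 161*v^2/4 + 105*v/4 + 9/2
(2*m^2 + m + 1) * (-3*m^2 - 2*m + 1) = -6*m^4 - 7*m^3 - 3*m^2 - m + 1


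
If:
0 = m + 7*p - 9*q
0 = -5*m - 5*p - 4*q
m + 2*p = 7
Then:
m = -511/25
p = 343/25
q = 42/5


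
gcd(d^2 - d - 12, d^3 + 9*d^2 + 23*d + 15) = d + 3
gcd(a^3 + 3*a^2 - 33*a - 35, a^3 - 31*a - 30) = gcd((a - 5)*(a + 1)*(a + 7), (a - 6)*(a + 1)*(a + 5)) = a + 1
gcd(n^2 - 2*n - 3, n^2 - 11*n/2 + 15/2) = n - 3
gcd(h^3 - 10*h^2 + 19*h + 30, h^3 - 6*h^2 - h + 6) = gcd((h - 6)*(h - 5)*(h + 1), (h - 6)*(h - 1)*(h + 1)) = h^2 - 5*h - 6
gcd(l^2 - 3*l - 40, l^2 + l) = 1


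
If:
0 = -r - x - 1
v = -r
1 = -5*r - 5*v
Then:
No Solution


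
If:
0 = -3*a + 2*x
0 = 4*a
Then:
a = 0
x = 0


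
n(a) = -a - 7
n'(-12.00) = -1.00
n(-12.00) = 5.00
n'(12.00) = -1.00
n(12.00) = -19.00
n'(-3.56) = -1.00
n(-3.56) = -3.44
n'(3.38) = -1.00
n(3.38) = -10.38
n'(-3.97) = -1.00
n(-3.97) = -3.03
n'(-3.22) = -1.00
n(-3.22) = -3.78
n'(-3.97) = -1.00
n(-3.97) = -3.03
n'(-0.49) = -1.00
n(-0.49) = -6.51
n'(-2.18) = -1.00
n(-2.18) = -4.82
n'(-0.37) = -1.00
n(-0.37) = -6.63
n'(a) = -1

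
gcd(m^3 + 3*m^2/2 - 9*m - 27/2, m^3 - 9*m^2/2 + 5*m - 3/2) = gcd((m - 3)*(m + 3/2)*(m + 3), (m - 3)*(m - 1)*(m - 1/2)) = m - 3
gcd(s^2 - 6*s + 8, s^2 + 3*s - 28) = s - 4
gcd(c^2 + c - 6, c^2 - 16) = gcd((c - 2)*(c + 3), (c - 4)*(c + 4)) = 1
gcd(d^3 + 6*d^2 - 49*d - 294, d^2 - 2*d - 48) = d + 6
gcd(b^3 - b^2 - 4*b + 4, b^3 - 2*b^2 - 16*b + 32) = b - 2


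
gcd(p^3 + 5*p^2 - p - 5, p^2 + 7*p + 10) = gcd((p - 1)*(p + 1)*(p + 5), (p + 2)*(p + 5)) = p + 5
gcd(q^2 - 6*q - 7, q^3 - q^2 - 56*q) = 1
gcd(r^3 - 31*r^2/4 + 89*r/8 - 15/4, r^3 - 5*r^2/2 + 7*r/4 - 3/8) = r - 1/2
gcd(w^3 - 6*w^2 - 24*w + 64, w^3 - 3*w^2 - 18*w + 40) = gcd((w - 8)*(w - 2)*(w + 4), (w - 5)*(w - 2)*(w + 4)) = w^2 + 2*w - 8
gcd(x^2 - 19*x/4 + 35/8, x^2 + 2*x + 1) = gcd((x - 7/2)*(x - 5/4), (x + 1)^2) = 1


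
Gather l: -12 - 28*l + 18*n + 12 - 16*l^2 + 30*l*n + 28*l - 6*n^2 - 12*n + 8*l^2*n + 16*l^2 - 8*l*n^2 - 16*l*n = 8*l^2*n + l*(-8*n^2 + 14*n) - 6*n^2 + 6*n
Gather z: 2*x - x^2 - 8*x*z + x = -x^2 - 8*x*z + 3*x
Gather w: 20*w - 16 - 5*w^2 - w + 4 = -5*w^2 + 19*w - 12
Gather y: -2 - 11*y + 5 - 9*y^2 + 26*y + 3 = -9*y^2 + 15*y + 6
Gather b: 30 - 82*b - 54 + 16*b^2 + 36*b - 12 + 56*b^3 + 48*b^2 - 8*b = 56*b^3 + 64*b^2 - 54*b - 36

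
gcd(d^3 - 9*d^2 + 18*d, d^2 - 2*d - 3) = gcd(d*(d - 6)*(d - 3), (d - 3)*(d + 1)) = d - 3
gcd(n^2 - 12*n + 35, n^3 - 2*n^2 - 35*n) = n - 7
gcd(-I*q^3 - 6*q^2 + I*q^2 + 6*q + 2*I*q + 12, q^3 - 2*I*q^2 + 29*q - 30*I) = q - 6*I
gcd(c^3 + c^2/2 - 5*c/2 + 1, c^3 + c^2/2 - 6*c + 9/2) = c - 1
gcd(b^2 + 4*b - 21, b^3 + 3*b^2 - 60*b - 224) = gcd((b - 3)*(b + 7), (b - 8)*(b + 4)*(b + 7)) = b + 7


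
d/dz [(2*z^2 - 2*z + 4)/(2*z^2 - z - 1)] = 2*(z^2 - 10*z + 3)/(4*z^4 - 4*z^3 - 3*z^2 + 2*z + 1)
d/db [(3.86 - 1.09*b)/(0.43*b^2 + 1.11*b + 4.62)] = (0.4687*b^2 - 3.3196*b - 9.3204)/(0.1849*b^4 + 0.9546*b^3 + 5.2053*b^2 + 10.2564*b + 21.3444)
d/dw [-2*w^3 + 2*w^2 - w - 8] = -6*w^2 + 4*w - 1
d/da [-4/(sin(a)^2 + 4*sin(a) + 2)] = 8*(sin(a) + 2)*cos(a)/(sin(a)^2 + 4*sin(a) + 2)^2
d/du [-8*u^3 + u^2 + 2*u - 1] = -24*u^2 + 2*u + 2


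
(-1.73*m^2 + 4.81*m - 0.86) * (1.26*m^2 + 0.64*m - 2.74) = -2.1798*m^4 + 4.9534*m^3 + 6.735*m^2 - 13.7298*m + 2.3564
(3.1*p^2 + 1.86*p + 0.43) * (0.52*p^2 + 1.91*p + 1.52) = 1.612*p^4 + 6.8882*p^3 + 8.4882*p^2 + 3.6485*p + 0.6536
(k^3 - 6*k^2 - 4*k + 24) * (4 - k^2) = -k^5 + 6*k^4 + 8*k^3 - 48*k^2 - 16*k + 96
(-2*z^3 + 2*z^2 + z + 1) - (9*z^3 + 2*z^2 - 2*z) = -11*z^3 + 3*z + 1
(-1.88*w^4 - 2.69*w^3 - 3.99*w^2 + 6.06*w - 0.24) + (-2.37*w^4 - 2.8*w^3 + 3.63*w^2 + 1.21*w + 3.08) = -4.25*w^4 - 5.49*w^3 - 0.36*w^2 + 7.27*w + 2.84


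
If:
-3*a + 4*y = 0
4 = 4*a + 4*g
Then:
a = 4*y/3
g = 1 - 4*y/3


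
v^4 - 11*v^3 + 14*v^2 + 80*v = v*(v - 8)*(v - 5)*(v + 2)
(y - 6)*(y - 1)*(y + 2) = y^3 - 5*y^2 - 8*y + 12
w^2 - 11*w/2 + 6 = (w - 4)*(w - 3/2)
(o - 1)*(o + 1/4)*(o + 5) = o^3 + 17*o^2/4 - 4*o - 5/4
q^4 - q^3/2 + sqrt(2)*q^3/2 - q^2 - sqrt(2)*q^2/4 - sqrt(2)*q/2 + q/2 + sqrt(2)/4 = (q - 1)*(q - 1/2)*(q + 1)*(q + sqrt(2)/2)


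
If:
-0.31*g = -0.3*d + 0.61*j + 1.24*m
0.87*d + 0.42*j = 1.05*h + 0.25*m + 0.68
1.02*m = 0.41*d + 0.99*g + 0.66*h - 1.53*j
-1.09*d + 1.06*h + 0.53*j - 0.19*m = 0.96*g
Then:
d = 2.07278517221494*m + 1.92466316501266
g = -1.27904394023986*m - 0.132155442359154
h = 1.3340039712924*m + 1.35258850750816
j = 1.01371661743465 - 0.363378404690425*m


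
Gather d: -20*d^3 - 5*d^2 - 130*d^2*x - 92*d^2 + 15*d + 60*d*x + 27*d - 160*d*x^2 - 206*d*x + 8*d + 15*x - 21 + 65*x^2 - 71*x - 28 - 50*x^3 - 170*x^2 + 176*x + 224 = -20*d^3 + d^2*(-130*x - 97) + d*(-160*x^2 - 146*x + 50) - 50*x^3 - 105*x^2 + 120*x + 175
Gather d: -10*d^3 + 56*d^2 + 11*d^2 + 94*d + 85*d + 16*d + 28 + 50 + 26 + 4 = -10*d^3 + 67*d^2 + 195*d + 108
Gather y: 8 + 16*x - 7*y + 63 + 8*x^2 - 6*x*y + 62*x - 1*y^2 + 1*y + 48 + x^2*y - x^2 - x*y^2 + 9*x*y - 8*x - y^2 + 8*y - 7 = 7*x^2 + 70*x + y^2*(-x - 2) + y*(x^2 + 3*x + 2) + 112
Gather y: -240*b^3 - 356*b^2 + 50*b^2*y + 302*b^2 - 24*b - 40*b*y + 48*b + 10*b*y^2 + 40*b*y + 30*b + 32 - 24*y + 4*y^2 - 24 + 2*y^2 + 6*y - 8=-240*b^3 - 54*b^2 + 54*b + y^2*(10*b + 6) + y*(50*b^2 - 18)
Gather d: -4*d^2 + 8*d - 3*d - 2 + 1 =-4*d^2 + 5*d - 1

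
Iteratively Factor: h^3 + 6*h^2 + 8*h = (h + 2)*(h^2 + 4*h) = h*(h + 2)*(h + 4)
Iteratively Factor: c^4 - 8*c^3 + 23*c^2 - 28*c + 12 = (c - 1)*(c^3 - 7*c^2 + 16*c - 12) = (c - 2)*(c - 1)*(c^2 - 5*c + 6) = (c - 2)^2*(c - 1)*(c - 3)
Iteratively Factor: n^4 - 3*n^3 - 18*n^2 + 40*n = (n - 2)*(n^3 - n^2 - 20*n) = n*(n - 2)*(n^2 - n - 20) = n*(n - 2)*(n + 4)*(n - 5)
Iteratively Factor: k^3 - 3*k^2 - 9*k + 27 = (k - 3)*(k^2 - 9) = (k - 3)^2*(k + 3)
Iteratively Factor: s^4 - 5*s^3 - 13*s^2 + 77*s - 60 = (s - 1)*(s^3 - 4*s^2 - 17*s + 60) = (s - 1)*(s + 4)*(s^2 - 8*s + 15) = (s - 5)*(s - 1)*(s + 4)*(s - 3)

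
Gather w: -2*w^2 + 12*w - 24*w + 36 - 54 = -2*w^2 - 12*w - 18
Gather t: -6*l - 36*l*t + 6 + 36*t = -6*l + t*(36 - 36*l) + 6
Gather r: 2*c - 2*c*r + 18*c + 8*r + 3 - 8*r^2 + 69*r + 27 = 20*c - 8*r^2 + r*(77 - 2*c) + 30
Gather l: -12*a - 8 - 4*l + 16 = -12*a - 4*l + 8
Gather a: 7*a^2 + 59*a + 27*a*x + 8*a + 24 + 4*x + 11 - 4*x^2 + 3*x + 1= 7*a^2 + a*(27*x + 67) - 4*x^2 + 7*x + 36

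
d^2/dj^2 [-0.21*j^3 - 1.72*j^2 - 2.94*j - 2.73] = -1.26*j - 3.44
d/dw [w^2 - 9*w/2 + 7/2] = 2*w - 9/2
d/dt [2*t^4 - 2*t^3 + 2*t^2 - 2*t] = 8*t^3 - 6*t^2 + 4*t - 2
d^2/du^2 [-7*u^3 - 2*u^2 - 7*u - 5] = -42*u - 4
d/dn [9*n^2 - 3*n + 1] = 18*n - 3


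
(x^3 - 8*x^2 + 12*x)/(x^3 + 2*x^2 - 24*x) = (x^2 - 8*x + 12)/(x^2 + 2*x - 24)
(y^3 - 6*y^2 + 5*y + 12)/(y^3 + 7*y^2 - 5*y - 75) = (y^2 - 3*y - 4)/(y^2 + 10*y + 25)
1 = 1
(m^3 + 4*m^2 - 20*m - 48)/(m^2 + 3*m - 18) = (m^2 - 2*m - 8)/(m - 3)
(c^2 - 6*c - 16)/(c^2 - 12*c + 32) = (c + 2)/(c - 4)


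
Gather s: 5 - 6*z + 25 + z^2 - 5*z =z^2 - 11*z + 30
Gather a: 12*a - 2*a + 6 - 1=10*a + 5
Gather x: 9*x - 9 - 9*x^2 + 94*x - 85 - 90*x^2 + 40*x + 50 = -99*x^2 + 143*x - 44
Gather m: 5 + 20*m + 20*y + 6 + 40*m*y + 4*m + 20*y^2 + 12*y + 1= m*(40*y + 24) + 20*y^2 + 32*y + 12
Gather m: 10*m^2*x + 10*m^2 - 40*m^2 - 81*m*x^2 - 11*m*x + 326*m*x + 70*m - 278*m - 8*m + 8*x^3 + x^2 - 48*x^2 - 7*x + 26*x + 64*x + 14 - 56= m^2*(10*x - 30) + m*(-81*x^2 + 315*x - 216) + 8*x^3 - 47*x^2 + 83*x - 42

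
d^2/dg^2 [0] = 0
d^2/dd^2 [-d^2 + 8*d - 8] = -2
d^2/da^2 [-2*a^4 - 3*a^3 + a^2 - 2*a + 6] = -24*a^2 - 18*a + 2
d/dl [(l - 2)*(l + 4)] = 2*l + 2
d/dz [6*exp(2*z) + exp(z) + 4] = (12*exp(z) + 1)*exp(z)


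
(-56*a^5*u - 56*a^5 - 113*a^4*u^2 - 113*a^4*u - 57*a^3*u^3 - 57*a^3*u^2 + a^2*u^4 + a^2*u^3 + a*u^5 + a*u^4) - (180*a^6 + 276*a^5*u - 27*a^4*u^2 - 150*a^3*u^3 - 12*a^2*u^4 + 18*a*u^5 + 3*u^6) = -180*a^6 - 332*a^5*u - 56*a^5 - 86*a^4*u^2 - 113*a^4*u + 93*a^3*u^3 - 57*a^3*u^2 + 13*a^2*u^4 + a^2*u^3 - 17*a*u^5 + a*u^4 - 3*u^6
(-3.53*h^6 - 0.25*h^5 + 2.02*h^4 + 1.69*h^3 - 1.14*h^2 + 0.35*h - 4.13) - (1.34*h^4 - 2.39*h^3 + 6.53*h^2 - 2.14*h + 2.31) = -3.53*h^6 - 0.25*h^5 + 0.68*h^4 + 4.08*h^3 - 7.67*h^2 + 2.49*h - 6.44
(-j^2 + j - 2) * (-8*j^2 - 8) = 8*j^4 - 8*j^3 + 24*j^2 - 8*j + 16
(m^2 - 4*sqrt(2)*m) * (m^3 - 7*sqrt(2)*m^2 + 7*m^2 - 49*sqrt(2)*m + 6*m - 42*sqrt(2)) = m^5 - 11*sqrt(2)*m^4 + 7*m^4 - 77*sqrt(2)*m^3 + 62*m^3 - 66*sqrt(2)*m^2 + 392*m^2 + 336*m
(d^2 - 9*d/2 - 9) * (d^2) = d^4 - 9*d^3/2 - 9*d^2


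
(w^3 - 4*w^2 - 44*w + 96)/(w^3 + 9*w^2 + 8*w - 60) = (w - 8)/(w + 5)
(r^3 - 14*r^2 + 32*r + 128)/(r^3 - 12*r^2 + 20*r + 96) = (r - 8)/(r - 6)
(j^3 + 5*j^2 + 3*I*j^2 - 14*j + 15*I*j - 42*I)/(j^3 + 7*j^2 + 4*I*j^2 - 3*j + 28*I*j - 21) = (j - 2)/(j + I)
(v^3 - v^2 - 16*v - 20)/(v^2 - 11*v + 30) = (v^2 + 4*v + 4)/(v - 6)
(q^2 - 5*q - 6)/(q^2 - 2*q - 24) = (q + 1)/(q + 4)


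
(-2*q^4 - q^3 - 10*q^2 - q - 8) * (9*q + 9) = -18*q^5 - 27*q^4 - 99*q^3 - 99*q^2 - 81*q - 72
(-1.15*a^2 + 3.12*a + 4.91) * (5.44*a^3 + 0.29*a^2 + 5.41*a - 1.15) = -6.256*a^5 + 16.6393*a^4 + 21.3937*a^3 + 19.6256*a^2 + 22.9751*a - 5.6465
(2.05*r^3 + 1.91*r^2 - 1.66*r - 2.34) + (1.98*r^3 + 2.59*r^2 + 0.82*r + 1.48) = 4.03*r^3 + 4.5*r^2 - 0.84*r - 0.86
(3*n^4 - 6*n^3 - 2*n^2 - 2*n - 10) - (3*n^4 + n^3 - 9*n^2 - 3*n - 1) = -7*n^3 + 7*n^2 + n - 9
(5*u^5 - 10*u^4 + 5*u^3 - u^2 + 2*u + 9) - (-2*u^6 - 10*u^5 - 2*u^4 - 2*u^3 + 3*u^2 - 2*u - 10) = 2*u^6 + 15*u^5 - 8*u^4 + 7*u^3 - 4*u^2 + 4*u + 19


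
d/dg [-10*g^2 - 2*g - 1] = -20*g - 2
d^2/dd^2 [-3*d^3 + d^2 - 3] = 2 - 18*d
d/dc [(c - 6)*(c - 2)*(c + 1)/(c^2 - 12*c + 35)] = (c^4 - 24*c^3 + 185*c^2 - 514*c + 284)/(c^4 - 24*c^3 + 214*c^2 - 840*c + 1225)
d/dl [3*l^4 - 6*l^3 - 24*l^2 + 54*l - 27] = 12*l^3 - 18*l^2 - 48*l + 54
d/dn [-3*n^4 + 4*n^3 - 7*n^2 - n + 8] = -12*n^3 + 12*n^2 - 14*n - 1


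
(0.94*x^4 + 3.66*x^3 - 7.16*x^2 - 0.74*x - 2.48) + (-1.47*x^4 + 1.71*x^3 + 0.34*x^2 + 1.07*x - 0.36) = -0.53*x^4 + 5.37*x^3 - 6.82*x^2 + 0.33*x - 2.84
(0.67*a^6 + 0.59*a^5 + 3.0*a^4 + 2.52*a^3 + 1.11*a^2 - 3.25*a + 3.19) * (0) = 0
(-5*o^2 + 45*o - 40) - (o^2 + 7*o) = -6*o^2 + 38*o - 40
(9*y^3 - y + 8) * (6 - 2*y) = -18*y^4 + 54*y^3 + 2*y^2 - 22*y + 48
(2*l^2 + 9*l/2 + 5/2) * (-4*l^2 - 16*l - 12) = -8*l^4 - 50*l^3 - 106*l^2 - 94*l - 30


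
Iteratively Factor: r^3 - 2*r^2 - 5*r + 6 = (r + 2)*(r^2 - 4*r + 3) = (r - 1)*(r + 2)*(r - 3)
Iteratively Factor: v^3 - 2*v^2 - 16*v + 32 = (v + 4)*(v^2 - 6*v + 8) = (v - 2)*(v + 4)*(v - 4)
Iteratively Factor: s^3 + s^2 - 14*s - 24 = (s - 4)*(s^2 + 5*s + 6) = (s - 4)*(s + 2)*(s + 3)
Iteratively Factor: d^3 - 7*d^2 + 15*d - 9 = (d - 3)*(d^2 - 4*d + 3) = (d - 3)*(d - 1)*(d - 3)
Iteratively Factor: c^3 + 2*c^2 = (c)*(c^2 + 2*c) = c^2*(c + 2)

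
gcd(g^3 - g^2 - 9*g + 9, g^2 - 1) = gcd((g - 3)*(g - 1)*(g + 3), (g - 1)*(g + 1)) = g - 1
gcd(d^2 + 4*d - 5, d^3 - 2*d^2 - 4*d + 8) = 1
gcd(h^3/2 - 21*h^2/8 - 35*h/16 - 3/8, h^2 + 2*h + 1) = 1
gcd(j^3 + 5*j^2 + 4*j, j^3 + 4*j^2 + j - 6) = 1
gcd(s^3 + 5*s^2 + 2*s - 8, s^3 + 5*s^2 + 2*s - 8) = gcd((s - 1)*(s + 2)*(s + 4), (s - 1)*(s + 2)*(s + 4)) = s^3 + 5*s^2 + 2*s - 8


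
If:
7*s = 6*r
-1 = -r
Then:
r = 1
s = 6/7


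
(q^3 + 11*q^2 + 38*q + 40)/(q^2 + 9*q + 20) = q + 2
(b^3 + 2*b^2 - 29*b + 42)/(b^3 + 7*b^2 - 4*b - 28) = (b - 3)/(b + 2)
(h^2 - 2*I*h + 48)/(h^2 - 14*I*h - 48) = (h + 6*I)/(h - 6*I)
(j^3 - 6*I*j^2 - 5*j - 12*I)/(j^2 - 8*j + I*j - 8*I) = (j^2 - 7*I*j - 12)/(j - 8)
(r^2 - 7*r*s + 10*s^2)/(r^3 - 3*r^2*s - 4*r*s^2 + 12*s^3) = (r - 5*s)/(r^2 - r*s - 6*s^2)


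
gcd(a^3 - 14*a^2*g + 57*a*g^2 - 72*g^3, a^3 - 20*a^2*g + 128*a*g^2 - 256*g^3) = a - 8*g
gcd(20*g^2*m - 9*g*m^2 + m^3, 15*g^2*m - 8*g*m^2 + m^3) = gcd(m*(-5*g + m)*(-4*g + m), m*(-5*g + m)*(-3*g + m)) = 5*g*m - m^2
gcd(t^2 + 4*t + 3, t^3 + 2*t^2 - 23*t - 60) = t + 3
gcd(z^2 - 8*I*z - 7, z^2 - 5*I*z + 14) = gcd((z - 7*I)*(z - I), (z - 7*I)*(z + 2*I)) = z - 7*I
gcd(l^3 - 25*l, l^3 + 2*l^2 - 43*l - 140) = l + 5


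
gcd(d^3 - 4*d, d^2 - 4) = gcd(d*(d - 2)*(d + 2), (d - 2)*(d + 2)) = d^2 - 4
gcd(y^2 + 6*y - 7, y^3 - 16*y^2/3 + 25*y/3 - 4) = y - 1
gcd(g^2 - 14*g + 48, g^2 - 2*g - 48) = g - 8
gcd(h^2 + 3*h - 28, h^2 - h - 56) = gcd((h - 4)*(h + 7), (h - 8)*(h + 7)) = h + 7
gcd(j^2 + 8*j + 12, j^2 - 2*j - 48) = j + 6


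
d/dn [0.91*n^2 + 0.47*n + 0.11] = 1.82*n + 0.47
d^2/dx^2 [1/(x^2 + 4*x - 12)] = 2*(-x^2 - 4*x + 4*(x + 2)^2 + 12)/(x^2 + 4*x - 12)^3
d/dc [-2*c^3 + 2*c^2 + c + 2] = -6*c^2 + 4*c + 1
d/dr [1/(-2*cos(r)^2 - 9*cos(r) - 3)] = -(4*cos(r) + 9)*sin(r)/(9*cos(r) + cos(2*r) + 4)^2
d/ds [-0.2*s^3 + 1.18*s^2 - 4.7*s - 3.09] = -0.6*s^2 + 2.36*s - 4.7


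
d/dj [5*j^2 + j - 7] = 10*j + 1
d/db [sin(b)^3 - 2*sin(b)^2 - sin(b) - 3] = (3*sin(b)^2 - 4*sin(b) - 1)*cos(b)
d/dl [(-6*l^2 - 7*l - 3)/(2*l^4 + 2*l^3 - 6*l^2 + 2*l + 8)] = (-(12*l + 7)*(l^4 + l^3 - 3*l^2 + l + 4) + (6*l^2 + 7*l + 3)*(4*l^3 + 3*l^2 - 6*l + 1))/(2*(l^4 + l^3 - 3*l^2 + l + 4)^2)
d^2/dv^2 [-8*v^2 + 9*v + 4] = -16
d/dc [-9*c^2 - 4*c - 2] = -18*c - 4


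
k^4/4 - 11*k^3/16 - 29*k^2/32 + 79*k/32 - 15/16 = (k/4 + 1/2)*(k - 3)*(k - 5/4)*(k - 1/2)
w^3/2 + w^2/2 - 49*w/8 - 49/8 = (w/2 + 1/2)*(w - 7/2)*(w + 7/2)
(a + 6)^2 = a^2 + 12*a + 36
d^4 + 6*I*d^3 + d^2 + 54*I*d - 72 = (d - 3*I)*(d + 2*I)*(d + 3*I)*(d + 4*I)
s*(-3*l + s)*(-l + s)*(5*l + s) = 15*l^3*s - 17*l^2*s^2 + l*s^3 + s^4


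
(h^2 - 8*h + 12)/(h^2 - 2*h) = (h - 6)/h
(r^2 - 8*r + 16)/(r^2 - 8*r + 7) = (r^2 - 8*r + 16)/(r^2 - 8*r + 7)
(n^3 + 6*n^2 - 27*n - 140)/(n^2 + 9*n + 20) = (n^2 + 2*n - 35)/(n + 5)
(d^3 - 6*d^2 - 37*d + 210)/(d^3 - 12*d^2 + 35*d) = (d + 6)/d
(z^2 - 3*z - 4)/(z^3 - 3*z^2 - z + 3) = (z - 4)/(z^2 - 4*z + 3)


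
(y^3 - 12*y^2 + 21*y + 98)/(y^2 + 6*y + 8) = (y^2 - 14*y + 49)/(y + 4)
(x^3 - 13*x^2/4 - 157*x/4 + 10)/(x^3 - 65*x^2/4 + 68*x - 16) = (x + 5)/(x - 8)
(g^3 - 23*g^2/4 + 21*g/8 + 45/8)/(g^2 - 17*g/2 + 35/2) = (8*g^2 - 6*g - 9)/(4*(2*g - 7))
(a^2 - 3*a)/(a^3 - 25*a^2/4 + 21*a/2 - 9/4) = 4*a/(4*a^2 - 13*a + 3)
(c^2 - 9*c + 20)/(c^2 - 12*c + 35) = (c - 4)/(c - 7)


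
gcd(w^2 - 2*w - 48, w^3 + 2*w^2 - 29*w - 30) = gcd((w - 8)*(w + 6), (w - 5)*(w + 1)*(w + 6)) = w + 6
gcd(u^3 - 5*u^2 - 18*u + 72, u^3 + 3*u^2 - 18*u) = u - 3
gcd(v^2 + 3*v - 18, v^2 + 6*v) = v + 6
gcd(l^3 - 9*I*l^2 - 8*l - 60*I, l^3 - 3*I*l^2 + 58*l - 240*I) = l^2 - 11*I*l - 30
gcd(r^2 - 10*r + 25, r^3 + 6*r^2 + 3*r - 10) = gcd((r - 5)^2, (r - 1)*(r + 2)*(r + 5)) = 1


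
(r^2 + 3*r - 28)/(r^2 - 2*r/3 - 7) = 3*(-r^2 - 3*r + 28)/(-3*r^2 + 2*r + 21)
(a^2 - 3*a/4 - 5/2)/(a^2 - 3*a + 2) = (a + 5/4)/(a - 1)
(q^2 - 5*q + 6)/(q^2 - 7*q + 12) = (q - 2)/(q - 4)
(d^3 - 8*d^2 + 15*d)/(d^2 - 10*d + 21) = d*(d - 5)/(d - 7)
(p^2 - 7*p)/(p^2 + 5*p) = (p - 7)/(p + 5)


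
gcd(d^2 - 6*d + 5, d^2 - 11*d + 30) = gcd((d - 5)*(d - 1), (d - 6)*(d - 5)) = d - 5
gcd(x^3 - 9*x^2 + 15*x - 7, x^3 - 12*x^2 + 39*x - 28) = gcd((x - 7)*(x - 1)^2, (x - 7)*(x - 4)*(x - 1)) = x^2 - 8*x + 7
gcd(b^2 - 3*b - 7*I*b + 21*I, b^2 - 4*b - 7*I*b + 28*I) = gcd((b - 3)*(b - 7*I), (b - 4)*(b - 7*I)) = b - 7*I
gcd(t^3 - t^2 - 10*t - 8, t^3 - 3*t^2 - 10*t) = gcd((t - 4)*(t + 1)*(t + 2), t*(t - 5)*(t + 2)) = t + 2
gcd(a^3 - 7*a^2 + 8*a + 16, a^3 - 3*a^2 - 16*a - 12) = a + 1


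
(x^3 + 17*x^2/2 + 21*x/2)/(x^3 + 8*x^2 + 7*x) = (x + 3/2)/(x + 1)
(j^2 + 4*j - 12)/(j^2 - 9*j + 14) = (j + 6)/(j - 7)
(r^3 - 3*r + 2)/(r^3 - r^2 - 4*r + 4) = (r - 1)/(r - 2)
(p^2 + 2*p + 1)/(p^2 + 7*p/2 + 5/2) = 2*(p + 1)/(2*p + 5)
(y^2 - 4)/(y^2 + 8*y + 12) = (y - 2)/(y + 6)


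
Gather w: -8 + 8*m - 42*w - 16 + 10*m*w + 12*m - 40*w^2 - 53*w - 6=20*m - 40*w^2 + w*(10*m - 95) - 30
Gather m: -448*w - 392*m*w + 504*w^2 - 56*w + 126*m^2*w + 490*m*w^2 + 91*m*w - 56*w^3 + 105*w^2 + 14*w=126*m^2*w + m*(490*w^2 - 301*w) - 56*w^3 + 609*w^2 - 490*w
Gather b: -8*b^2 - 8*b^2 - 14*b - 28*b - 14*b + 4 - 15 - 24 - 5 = -16*b^2 - 56*b - 40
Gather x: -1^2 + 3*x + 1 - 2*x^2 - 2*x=-2*x^2 + x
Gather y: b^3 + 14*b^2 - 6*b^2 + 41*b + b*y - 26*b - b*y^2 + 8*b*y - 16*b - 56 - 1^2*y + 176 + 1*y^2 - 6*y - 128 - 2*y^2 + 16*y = b^3 + 8*b^2 - b + y^2*(-b - 1) + y*(9*b + 9) - 8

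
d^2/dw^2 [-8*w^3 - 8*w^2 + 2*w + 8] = -48*w - 16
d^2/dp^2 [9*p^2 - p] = 18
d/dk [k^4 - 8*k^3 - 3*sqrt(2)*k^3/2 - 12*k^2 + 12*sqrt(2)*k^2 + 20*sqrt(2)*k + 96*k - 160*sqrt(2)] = 4*k^3 - 24*k^2 - 9*sqrt(2)*k^2/2 - 24*k + 24*sqrt(2)*k + 20*sqrt(2) + 96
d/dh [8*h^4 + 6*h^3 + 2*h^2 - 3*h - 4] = 32*h^3 + 18*h^2 + 4*h - 3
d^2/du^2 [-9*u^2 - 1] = -18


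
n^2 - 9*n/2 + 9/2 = (n - 3)*(n - 3/2)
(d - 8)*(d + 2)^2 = d^3 - 4*d^2 - 28*d - 32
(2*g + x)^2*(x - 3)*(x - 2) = 4*g^2*x^2 - 20*g^2*x + 24*g^2 + 4*g*x^3 - 20*g*x^2 + 24*g*x + x^4 - 5*x^3 + 6*x^2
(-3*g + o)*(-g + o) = 3*g^2 - 4*g*o + o^2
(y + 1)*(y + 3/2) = y^2 + 5*y/2 + 3/2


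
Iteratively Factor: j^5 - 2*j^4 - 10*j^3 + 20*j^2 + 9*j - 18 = (j + 3)*(j^4 - 5*j^3 + 5*j^2 + 5*j - 6) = (j - 2)*(j + 3)*(j^3 - 3*j^2 - j + 3) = (j - 2)*(j - 1)*(j + 3)*(j^2 - 2*j - 3) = (j - 3)*(j - 2)*(j - 1)*(j + 3)*(j + 1)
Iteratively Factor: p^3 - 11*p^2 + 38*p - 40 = (p - 4)*(p^2 - 7*p + 10) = (p - 4)*(p - 2)*(p - 5)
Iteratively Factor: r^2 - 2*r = (r - 2)*(r)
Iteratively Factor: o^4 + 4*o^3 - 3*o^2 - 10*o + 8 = (o - 1)*(o^3 + 5*o^2 + 2*o - 8) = (o - 1)*(o + 4)*(o^2 + o - 2) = (o - 1)^2*(o + 4)*(o + 2)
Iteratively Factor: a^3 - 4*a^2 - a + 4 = (a - 4)*(a^2 - 1) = (a - 4)*(a - 1)*(a + 1)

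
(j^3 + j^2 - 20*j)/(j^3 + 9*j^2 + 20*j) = (j - 4)/(j + 4)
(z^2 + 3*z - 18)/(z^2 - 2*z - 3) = (z + 6)/(z + 1)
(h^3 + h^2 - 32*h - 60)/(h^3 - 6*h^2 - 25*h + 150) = (h + 2)/(h - 5)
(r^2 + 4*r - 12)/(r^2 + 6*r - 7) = (r^2 + 4*r - 12)/(r^2 + 6*r - 7)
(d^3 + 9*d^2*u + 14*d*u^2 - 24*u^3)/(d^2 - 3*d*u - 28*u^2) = (-d^2 - 5*d*u + 6*u^2)/(-d + 7*u)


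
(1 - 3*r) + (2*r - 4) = -r - 3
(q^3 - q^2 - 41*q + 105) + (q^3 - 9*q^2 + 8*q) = 2*q^3 - 10*q^2 - 33*q + 105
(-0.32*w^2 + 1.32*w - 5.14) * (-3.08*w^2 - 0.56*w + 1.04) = 0.9856*w^4 - 3.8864*w^3 + 14.7592*w^2 + 4.2512*w - 5.3456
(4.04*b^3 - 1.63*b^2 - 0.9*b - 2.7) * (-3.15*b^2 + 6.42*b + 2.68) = -12.726*b^5 + 31.0713*b^4 + 3.1976*b^3 - 1.6414*b^2 - 19.746*b - 7.236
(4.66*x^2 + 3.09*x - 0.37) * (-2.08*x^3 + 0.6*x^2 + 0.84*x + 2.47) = -9.6928*x^5 - 3.6312*x^4 + 6.538*x^3 + 13.8838*x^2 + 7.3215*x - 0.9139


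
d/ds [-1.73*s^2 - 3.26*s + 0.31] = -3.46*s - 3.26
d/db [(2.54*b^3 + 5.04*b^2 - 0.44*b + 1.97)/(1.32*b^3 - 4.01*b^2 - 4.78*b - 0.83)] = (-16.8382*b^4 - 23.1208*b^3 - 39.9814*b^2 + 7.433*b + 9.7818)/(1.7424*b^6 - 10.5864*b^5 + 3.4609*b^4 + 36.1444*b^3 + 29.505*b^2 + 7.9348*b + 0.6889)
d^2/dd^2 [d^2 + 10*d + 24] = 2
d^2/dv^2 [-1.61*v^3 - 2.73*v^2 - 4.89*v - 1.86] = -9.66*v - 5.46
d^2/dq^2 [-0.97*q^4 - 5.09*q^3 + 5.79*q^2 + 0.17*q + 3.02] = -11.64*q^2 - 30.54*q + 11.58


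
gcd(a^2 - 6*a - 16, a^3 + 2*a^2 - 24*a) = 1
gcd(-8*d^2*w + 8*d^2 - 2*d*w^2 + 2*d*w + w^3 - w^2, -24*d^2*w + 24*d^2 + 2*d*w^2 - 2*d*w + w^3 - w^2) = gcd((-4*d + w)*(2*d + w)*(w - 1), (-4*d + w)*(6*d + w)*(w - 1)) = -4*d*w + 4*d + w^2 - w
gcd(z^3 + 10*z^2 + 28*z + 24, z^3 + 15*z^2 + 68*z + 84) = z^2 + 8*z + 12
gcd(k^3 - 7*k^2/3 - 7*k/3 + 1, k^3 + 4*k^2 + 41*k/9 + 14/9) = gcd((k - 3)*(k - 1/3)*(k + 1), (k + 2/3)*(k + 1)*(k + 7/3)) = k + 1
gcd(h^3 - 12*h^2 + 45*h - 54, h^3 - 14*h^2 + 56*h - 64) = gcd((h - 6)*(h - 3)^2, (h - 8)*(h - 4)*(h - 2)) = 1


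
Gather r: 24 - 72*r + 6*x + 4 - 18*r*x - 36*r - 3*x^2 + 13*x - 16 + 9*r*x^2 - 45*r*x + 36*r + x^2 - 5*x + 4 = r*(9*x^2 - 63*x - 72) - 2*x^2 + 14*x + 16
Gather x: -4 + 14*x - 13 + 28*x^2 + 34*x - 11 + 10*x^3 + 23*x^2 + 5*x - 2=10*x^3 + 51*x^2 + 53*x - 30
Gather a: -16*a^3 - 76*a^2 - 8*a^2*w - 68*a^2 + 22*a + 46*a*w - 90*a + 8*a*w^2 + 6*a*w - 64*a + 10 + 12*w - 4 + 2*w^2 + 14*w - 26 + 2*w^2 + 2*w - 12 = -16*a^3 + a^2*(-8*w - 144) + a*(8*w^2 + 52*w - 132) + 4*w^2 + 28*w - 32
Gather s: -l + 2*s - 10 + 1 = -l + 2*s - 9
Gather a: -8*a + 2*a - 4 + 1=-6*a - 3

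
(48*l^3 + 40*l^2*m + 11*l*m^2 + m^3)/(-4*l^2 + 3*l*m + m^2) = (-12*l^2 - 7*l*m - m^2)/(l - m)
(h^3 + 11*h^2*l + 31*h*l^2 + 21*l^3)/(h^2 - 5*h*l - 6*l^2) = (h^2 + 10*h*l + 21*l^2)/(h - 6*l)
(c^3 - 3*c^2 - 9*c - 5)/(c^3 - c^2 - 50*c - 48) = (c^2 - 4*c - 5)/(c^2 - 2*c - 48)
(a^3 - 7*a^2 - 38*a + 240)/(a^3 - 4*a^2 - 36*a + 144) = (a^2 - 13*a + 40)/(a^2 - 10*a + 24)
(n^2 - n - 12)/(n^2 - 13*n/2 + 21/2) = 2*(n^2 - n - 12)/(2*n^2 - 13*n + 21)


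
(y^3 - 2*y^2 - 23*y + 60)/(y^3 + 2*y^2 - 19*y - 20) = (y - 3)/(y + 1)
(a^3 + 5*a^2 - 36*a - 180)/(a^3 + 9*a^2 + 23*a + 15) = (a^2 - 36)/(a^2 + 4*a + 3)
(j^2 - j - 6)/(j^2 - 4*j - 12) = (j - 3)/(j - 6)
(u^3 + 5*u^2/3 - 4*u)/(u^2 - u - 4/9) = 3*u*(u + 3)/(3*u + 1)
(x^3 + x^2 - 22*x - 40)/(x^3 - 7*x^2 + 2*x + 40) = (x + 4)/(x - 4)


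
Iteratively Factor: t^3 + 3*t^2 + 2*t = (t)*(t^2 + 3*t + 2) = t*(t + 1)*(t + 2)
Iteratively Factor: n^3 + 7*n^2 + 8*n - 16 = (n + 4)*(n^2 + 3*n - 4) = (n + 4)^2*(n - 1)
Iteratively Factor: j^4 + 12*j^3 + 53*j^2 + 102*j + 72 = (j + 3)*(j^3 + 9*j^2 + 26*j + 24) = (j + 3)*(j + 4)*(j^2 + 5*j + 6) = (j + 2)*(j + 3)*(j + 4)*(j + 3)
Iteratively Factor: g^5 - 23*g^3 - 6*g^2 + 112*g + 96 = (g + 4)*(g^4 - 4*g^3 - 7*g^2 + 22*g + 24) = (g + 2)*(g + 4)*(g^3 - 6*g^2 + 5*g + 12) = (g + 1)*(g + 2)*(g + 4)*(g^2 - 7*g + 12) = (g - 3)*(g + 1)*(g + 2)*(g + 4)*(g - 4)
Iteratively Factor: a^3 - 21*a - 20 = (a - 5)*(a^2 + 5*a + 4) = (a - 5)*(a + 4)*(a + 1)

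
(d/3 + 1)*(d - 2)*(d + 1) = d^3/3 + 2*d^2/3 - 5*d/3 - 2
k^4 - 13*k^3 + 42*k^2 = k^2*(k - 7)*(k - 6)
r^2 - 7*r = r*(r - 7)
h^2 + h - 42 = (h - 6)*(h + 7)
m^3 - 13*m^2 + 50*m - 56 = (m - 7)*(m - 4)*(m - 2)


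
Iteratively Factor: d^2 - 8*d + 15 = (d - 3)*(d - 5)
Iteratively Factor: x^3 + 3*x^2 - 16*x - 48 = (x + 3)*(x^2 - 16) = (x + 3)*(x + 4)*(x - 4)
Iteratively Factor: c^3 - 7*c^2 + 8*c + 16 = (c - 4)*(c^2 - 3*c - 4) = (c - 4)^2*(c + 1)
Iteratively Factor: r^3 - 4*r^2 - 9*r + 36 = (r + 3)*(r^2 - 7*r + 12) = (r - 3)*(r + 3)*(r - 4)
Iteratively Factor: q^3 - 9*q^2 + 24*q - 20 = (q - 2)*(q^2 - 7*q + 10) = (q - 2)^2*(q - 5)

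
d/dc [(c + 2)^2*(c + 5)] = 3*(c + 2)*(c + 4)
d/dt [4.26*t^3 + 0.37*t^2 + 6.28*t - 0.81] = 12.78*t^2 + 0.74*t + 6.28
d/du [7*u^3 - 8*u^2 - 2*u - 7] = 21*u^2 - 16*u - 2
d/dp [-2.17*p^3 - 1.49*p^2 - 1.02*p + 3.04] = -6.51*p^2 - 2.98*p - 1.02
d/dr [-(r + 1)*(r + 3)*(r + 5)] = -3*r^2 - 18*r - 23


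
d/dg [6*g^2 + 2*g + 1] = 12*g + 2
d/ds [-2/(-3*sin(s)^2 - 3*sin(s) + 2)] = -6*(2*sin(s) + 1)*cos(s)/(3*sin(s)^2 + 3*sin(s) - 2)^2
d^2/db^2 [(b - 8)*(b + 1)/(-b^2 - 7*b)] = 4*(7*b^3 + 12*b^2 + 84*b + 196)/(b^3*(b^3 + 21*b^2 + 147*b + 343))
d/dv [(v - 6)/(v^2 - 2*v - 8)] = (v^2 - 2*v - 2*(v - 6)*(v - 1) - 8)/(-v^2 + 2*v + 8)^2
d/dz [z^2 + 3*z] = 2*z + 3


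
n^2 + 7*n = n*(n + 7)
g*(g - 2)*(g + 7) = g^3 + 5*g^2 - 14*g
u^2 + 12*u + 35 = (u + 5)*(u + 7)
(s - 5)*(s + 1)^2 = s^3 - 3*s^2 - 9*s - 5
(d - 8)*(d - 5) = d^2 - 13*d + 40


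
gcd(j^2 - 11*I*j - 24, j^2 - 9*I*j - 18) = j - 3*I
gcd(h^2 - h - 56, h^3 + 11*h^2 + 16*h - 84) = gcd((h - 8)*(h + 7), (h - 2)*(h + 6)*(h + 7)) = h + 7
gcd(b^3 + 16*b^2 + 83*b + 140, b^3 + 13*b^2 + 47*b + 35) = b^2 + 12*b + 35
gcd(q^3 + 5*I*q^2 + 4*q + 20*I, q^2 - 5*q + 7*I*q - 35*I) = 1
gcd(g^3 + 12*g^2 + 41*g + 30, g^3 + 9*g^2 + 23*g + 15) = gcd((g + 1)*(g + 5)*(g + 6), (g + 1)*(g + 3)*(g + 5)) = g^2 + 6*g + 5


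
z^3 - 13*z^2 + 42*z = z*(z - 7)*(z - 6)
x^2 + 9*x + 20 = (x + 4)*(x + 5)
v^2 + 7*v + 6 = (v + 1)*(v + 6)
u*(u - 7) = u^2 - 7*u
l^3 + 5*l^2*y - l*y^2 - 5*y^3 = (l - y)*(l + y)*(l + 5*y)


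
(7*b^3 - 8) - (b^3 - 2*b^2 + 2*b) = 6*b^3 + 2*b^2 - 2*b - 8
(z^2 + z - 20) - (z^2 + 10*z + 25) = -9*z - 45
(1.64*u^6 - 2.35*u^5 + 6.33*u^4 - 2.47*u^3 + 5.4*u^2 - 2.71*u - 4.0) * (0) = 0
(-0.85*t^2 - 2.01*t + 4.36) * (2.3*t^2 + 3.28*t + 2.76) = -1.955*t^4 - 7.411*t^3 + 1.0892*t^2 + 8.7532*t + 12.0336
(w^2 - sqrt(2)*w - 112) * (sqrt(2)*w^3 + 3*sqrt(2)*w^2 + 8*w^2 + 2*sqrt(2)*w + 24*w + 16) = sqrt(2)*w^5 + 3*sqrt(2)*w^4 + 6*w^4 - 118*sqrt(2)*w^3 + 18*w^3 - 884*w^2 - 360*sqrt(2)*w^2 - 2688*w - 240*sqrt(2)*w - 1792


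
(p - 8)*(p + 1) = p^2 - 7*p - 8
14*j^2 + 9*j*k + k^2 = (2*j + k)*(7*j + k)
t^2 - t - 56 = (t - 8)*(t + 7)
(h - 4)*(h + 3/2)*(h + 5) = h^3 + 5*h^2/2 - 37*h/2 - 30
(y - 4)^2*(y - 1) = y^3 - 9*y^2 + 24*y - 16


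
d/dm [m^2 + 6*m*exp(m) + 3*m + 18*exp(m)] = 6*m*exp(m) + 2*m + 24*exp(m) + 3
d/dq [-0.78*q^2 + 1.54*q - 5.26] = 1.54 - 1.56*q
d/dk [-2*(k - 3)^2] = 12 - 4*k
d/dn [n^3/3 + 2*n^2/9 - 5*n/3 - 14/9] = n^2 + 4*n/9 - 5/3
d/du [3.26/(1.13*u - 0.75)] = -3.6838/(1.13*u - 0.75)^2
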